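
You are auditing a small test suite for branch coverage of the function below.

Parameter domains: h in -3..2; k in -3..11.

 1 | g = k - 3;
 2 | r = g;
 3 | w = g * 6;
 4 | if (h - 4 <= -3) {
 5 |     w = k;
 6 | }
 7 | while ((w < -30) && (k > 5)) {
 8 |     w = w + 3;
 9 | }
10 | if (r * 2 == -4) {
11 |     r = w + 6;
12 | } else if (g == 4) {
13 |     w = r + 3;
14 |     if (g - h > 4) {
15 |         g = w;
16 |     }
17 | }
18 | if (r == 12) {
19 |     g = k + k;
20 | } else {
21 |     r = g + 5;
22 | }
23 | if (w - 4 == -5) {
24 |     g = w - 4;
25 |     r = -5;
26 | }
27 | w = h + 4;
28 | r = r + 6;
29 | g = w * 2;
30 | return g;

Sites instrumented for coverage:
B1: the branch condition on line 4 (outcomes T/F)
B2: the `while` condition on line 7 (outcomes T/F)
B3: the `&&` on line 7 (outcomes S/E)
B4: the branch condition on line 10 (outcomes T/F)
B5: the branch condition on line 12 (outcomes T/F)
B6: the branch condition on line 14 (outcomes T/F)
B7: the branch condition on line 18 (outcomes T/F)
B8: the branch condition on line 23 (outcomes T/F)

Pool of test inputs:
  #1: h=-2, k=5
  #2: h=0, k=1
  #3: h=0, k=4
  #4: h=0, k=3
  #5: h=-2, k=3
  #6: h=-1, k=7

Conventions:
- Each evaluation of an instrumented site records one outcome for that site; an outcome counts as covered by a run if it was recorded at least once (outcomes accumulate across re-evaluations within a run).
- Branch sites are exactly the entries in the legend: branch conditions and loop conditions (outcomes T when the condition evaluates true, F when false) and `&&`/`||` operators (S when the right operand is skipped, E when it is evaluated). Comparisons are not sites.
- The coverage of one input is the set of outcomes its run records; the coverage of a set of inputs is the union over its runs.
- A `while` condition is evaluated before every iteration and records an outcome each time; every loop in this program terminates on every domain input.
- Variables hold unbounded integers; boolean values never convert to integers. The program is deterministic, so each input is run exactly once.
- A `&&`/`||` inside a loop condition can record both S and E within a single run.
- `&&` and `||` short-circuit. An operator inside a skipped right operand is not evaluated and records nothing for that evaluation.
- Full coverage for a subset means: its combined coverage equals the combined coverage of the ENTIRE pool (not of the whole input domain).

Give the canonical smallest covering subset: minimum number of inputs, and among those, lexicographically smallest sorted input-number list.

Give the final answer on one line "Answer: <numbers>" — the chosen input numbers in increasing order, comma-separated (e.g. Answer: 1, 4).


input #1 (h=-2, k=5): events B1->T, B3->S, B2->F, B4->F, B5->F, B7->F, B8->F; covers B1=T, B2=F, B3=S, B4=F, B5=F, B7=F, B8=F
input #2 (h=0, k=1): events B1->T, B3->S, B2->F, B4->T, B7->F, B8->F; covers B1=T, B2=F, B3=S, B4=T, B7=F, B8=F
input #3 (h=0, k=4): events B1->T, B3->S, B2->F, B4->F, B5->F, B7->F, B8->F; covers B1=T, B2=F, B3=S, B4=F, B5=F, B7=F, B8=F
input #4 (h=0, k=3): events B1->T, B3->S, B2->F, B4->F, B5->F, B7->F, B8->F; covers B1=T, B2=F, B3=S, B4=F, B5=F, B7=F, B8=F
input #5 (h=-2, k=3): events B1->T, B3->S, B2->F, B4->F, B5->F, B7->F, B8->F; covers B1=T, B2=F, B3=S, B4=F, B5=F, B7=F, B8=F
input #6 (h=-1, k=7): events B1->T, B3->S, B2->F, B4->F, B5->T, B6->T, B7->F, B8->F; covers B1=T, B2=F, B3=S, B4=F, B5=T, B6=T, B7=F, B8=F
union over all inputs: B1=T, B2=F, B3=S, B4=T, B4=F, B5=T, B5=F, B6=T, B7=F, B8=F (10 outcomes)
no size-1 subset reaches all 10 outcomes (best union: 8/10)
no size-2 subset reaches all 10 outcomes (best union: 9/10)
inputs {1, 2, 6} (size 3) cover everything; no size-3 subset with a lexicographically smaller index list covers all 10
Answer: 1, 2, 6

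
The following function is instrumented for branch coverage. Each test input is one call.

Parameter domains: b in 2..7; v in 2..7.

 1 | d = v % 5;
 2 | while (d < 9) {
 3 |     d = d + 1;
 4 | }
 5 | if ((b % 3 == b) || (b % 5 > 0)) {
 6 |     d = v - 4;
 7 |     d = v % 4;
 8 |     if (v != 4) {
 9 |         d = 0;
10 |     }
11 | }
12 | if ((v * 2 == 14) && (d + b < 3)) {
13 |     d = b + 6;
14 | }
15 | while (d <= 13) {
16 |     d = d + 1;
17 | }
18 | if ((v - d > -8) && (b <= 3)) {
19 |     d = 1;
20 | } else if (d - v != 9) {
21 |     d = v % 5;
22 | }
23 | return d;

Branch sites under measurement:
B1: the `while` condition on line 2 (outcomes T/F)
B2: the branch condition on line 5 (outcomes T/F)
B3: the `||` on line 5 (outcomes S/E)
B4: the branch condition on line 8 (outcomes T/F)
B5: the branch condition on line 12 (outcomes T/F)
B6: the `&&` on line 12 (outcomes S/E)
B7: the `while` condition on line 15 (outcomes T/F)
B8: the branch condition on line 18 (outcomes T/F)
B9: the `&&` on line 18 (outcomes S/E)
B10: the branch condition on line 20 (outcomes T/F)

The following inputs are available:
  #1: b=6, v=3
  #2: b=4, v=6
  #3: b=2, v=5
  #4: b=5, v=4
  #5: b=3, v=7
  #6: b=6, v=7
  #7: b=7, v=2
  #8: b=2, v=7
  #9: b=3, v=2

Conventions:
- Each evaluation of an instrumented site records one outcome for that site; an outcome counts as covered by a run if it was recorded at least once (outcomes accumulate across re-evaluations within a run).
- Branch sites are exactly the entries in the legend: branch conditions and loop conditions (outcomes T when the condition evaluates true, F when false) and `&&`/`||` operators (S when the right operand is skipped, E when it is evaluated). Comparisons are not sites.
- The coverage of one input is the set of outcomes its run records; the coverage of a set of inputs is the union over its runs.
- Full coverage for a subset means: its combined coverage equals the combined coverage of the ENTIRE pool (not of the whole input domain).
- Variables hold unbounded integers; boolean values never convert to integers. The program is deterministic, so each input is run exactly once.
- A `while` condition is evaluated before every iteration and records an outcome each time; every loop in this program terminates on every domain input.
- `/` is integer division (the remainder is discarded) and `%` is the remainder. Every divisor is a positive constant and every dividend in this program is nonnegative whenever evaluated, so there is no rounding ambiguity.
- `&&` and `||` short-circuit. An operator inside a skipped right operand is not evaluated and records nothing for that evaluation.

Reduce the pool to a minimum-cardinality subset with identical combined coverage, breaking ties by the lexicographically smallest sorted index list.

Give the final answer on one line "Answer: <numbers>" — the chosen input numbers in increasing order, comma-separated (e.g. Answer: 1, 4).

run #1 (b=6, v=3) records B1=T, B1=F, B2=T, B3=E, B4=T, B5=F, B6=S, B7=T, B7=F, B8=F, B9=S, B10=T
run #2 (b=4, v=6) records B1=T, B1=F, B2=T, B3=E, B4=T, B5=F, B6=S, B7=T, B7=F, B8=F, B9=S, B10=T
run #3 (b=2, v=5) records B1=T, B1=F, B2=T, B3=S, B4=T, B5=F, B6=S, B7=T, B7=F, B8=F, B9=S, B10=F
run #4 (b=5, v=4) records B1=T, B1=F, B2=F, B3=E, B5=F, B6=S, B7=T, B7=F, B8=F, B9=S, B10=T
run #5 (b=3, v=7) records B1=T, B1=F, B2=T, B3=E, B4=T, B5=F, B6=E, B7=T, B7=F, B8=T, B9=E
run #6 (b=6, v=7) records B1=T, B1=F, B2=T, B3=E, B4=T, B5=F, B6=E, B7=T, B7=F, B8=F, B9=E, B10=T
run #7 (b=7, v=2) records B1=T, B1=F, B2=T, B3=E, B4=T, B5=F, B6=S, B7=T, B7=F, B8=F, B9=S, B10=T
run #8 (b=2, v=7) records B1=T, B1=F, B2=T, B3=S, B4=T, B5=T, B6=E, B7=T, B7=F, B8=T, B9=E
run #9 (b=3, v=2) records B1=T, B1=F, B2=T, B3=E, B4=T, B5=F, B6=S, B7=T, B7=F, B8=F, B9=S, B10=T
pool-wide coverage (19 outcomes): B1=T, B1=F, B2=T, B2=F, B3=S, B3=E, B4=T, B5=T, B5=F, B6=S, B6=E, B7=T, B7=F, B8=T, B8=F, B9=S, B9=E, B10=T, B10=F
no size-1 subset reaches all 19 outcomes (best union: 12/19)
no size-2 subset reaches all 19 outcomes (best union: 18/19)
the canonical winner is {3, 4, 8}: size 3, full 19-outcome coverage, earliest index list among size-3 covers

Answer: 3, 4, 8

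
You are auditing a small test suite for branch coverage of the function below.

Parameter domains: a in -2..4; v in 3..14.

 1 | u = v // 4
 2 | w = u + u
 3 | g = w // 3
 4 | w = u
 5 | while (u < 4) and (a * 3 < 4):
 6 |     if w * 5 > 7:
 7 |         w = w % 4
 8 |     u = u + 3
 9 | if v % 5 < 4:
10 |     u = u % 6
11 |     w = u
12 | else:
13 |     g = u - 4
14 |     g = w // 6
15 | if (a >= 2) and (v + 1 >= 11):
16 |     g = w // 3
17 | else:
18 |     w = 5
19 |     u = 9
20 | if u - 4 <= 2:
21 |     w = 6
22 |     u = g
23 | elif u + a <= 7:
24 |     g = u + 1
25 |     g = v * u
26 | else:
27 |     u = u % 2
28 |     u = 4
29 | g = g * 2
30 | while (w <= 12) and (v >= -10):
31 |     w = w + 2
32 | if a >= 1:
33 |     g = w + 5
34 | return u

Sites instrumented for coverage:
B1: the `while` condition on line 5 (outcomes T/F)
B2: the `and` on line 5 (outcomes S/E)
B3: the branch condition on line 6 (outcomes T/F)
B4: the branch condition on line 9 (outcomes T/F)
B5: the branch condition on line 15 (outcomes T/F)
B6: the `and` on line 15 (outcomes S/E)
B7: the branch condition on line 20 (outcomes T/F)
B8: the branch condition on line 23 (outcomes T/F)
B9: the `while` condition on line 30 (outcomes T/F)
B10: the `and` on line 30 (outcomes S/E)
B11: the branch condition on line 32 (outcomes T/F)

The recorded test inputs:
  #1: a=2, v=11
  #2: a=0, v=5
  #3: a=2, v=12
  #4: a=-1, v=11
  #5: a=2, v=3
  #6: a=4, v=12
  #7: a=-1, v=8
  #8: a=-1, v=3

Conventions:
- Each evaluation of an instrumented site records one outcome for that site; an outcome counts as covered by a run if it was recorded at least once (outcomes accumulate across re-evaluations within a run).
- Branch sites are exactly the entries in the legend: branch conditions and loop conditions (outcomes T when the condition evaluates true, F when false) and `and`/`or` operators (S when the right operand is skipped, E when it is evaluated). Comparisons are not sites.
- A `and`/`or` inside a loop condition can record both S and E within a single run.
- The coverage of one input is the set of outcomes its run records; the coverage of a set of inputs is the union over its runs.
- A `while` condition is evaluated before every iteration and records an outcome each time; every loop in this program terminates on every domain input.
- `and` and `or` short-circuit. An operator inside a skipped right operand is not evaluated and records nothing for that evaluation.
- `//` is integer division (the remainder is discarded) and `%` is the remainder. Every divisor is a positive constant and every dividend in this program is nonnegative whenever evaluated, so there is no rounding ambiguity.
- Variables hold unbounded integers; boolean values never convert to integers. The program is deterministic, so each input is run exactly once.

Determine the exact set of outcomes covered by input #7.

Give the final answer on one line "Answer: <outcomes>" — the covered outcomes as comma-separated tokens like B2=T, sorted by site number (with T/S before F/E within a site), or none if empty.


Simulating input #7 (a=-1, v=8) step by step:
  B2->E, B1->T, B3->T, B2->S, B1->F, B4->T, B6->S, B5->F, B7->F, B8->F
  B10->E, B9->T, B10->E, B9->T, B10->E, B9->T, B10->E, B9->T, B10->S, B9->F
  B11->F
as a set, this run covers: B1=T, B1=F, B2=S, B2=E, B3=T, B4=T, B5=F, B6=S, B7=F, B8=F, B9=T, B9=F, B10=S, B10=E, B11=F
Answer: B1=T, B1=F, B2=S, B2=E, B3=T, B4=T, B5=F, B6=S, B7=F, B8=F, B9=T, B9=F, B10=S, B10=E, B11=F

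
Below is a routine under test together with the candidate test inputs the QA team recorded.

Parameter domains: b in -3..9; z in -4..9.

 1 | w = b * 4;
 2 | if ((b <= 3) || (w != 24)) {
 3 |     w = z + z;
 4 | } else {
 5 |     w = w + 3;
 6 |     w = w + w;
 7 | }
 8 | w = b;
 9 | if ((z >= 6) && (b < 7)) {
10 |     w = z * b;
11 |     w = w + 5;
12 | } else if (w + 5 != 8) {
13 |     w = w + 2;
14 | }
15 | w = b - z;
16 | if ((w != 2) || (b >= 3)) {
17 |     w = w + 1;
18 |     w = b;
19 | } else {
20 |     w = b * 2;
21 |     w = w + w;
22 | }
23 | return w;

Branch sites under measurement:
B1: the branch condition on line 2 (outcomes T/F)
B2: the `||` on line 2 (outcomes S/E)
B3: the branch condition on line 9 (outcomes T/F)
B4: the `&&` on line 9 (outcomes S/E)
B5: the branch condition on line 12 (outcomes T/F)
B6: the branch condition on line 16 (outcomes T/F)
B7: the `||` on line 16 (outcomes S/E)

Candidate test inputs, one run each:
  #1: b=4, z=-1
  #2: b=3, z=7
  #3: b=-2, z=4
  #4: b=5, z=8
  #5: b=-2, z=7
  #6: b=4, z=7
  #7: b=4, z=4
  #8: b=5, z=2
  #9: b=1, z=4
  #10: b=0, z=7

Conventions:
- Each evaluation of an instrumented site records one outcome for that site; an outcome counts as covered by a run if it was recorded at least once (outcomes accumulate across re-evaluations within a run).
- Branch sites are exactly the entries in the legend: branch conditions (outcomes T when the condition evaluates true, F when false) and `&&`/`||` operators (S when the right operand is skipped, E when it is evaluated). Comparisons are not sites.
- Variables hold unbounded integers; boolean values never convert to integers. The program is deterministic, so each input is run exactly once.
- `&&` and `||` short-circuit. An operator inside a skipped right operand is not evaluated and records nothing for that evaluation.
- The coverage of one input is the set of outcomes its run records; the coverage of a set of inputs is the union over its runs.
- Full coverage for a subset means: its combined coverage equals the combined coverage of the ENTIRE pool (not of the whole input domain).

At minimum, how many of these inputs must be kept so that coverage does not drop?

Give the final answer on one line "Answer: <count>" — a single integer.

input #1, b=4, z=-1: events B2->E, B1->T, B4->S, B3->F, B5->T, B7->S, B6->T; outcomes B1=T, B2=E, B3=F, B4=S, B5=T, B6=T, B7=S
input #2, b=3, z=7: events B2->S, B1->T, B4->E, B3->T, B7->S, B6->T; outcomes B1=T, B2=S, B3=T, B4=E, B6=T, B7=S
input #3, b=-2, z=4: events B2->S, B1->T, B4->S, B3->F, B5->T, B7->S, B6->T; outcomes B1=T, B2=S, B3=F, B4=S, B5=T, B6=T, B7=S
input #4, b=5, z=8: events B2->E, B1->T, B4->E, B3->T, B7->S, B6->T; outcomes B1=T, B2=E, B3=T, B4=E, B6=T, B7=S
input #5, b=-2, z=7: events B2->S, B1->T, B4->E, B3->T, B7->S, B6->T; outcomes B1=T, B2=S, B3=T, B4=E, B6=T, B7=S
input #6, b=4, z=7: events B2->E, B1->T, B4->E, B3->T, B7->S, B6->T; outcomes B1=T, B2=E, B3=T, B4=E, B6=T, B7=S
input #7, b=4, z=4: events B2->E, B1->T, B4->S, B3->F, B5->T, B7->S, B6->T; outcomes B1=T, B2=E, B3=F, B4=S, B5=T, B6=T, B7=S
input #8, b=5, z=2: events B2->E, B1->T, B4->S, B3->F, B5->T, B7->S, B6->T; outcomes B1=T, B2=E, B3=F, B4=S, B5=T, B6=T, B7=S
input #9, b=1, z=4: events B2->S, B1->T, B4->S, B3->F, B5->T, B7->S, B6->T; outcomes B1=T, B2=S, B3=F, B4=S, B5=T, B6=T, B7=S
input #10, b=0, z=7: events B2->S, B1->T, B4->E, B3->T, B7->S, B6->T; outcomes B1=T, B2=S, B3=T, B4=E, B6=T, B7=S
union over all inputs: B1=T, B2=S, B2=E, B3=T, B3=F, B4=S, B4=E, B5=T, B6=T, B7=S (10 outcomes)
no size-1 subset reaches all 10 outcomes (best union: 7/10)
inputs {1, 2} (size 2) cover everything; no size-2 subset with a lexicographically smaller index list covers all 10

Answer: 2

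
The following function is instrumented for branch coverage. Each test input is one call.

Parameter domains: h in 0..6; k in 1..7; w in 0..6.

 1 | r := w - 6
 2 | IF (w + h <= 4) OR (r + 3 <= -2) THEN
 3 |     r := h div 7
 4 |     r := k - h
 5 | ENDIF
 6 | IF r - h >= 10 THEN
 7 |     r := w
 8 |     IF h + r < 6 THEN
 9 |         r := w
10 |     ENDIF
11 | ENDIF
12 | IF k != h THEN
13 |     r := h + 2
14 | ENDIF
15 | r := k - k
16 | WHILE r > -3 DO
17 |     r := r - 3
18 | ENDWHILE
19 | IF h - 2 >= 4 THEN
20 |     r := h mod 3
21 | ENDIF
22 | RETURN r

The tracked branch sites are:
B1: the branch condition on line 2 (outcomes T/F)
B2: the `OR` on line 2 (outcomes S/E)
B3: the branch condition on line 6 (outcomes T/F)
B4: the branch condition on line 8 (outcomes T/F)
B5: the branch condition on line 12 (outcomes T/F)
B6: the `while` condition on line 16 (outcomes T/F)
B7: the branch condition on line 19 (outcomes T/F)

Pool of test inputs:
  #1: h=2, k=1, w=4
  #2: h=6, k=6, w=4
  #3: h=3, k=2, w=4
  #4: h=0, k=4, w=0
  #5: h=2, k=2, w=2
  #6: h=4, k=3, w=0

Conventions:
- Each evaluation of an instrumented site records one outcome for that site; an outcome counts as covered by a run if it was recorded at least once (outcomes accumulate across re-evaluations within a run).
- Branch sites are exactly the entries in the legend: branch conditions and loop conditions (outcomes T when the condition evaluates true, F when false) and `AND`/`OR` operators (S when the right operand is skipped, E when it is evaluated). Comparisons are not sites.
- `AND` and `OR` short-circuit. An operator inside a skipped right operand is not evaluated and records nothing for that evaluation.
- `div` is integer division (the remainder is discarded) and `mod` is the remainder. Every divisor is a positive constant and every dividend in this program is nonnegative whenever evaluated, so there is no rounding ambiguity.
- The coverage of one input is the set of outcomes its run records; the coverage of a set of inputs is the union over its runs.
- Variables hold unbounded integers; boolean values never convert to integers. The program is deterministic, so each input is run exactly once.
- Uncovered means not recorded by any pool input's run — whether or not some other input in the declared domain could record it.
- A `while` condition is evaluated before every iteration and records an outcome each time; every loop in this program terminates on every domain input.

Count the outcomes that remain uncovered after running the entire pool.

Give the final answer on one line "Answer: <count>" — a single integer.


#1 (h=2, k=1, w=4) -> covered: B1=F, B2=E, B3=F, B5=T, B6=T, B6=F, B7=F
#2 (h=6, k=6, w=4) -> covered: B1=F, B2=E, B3=F, B5=F, B6=T, B6=F, B7=T
#3 (h=3, k=2, w=4) -> covered: B1=F, B2=E, B3=F, B5=T, B6=T, B6=F, B7=F
#4 (h=0, k=4, w=0) -> covered: B1=T, B2=S, B3=F, B5=T, B6=T, B6=F, B7=F
#5 (h=2, k=2, w=2) -> covered: B1=T, B2=S, B3=F, B5=F, B6=T, B6=F, B7=F
#6 (h=4, k=3, w=0) -> covered: B1=T, B2=S, B3=F, B5=T, B6=T, B6=F, B7=F
union over the pool: B1=T, B1=F, B2=S, B2=E, B3=F, B5=T, B5=F, B6=T, B6=F, B7=T, B7=F
uncovered (3 of 14): B3=T, B4=T, B4=F
Answer: 3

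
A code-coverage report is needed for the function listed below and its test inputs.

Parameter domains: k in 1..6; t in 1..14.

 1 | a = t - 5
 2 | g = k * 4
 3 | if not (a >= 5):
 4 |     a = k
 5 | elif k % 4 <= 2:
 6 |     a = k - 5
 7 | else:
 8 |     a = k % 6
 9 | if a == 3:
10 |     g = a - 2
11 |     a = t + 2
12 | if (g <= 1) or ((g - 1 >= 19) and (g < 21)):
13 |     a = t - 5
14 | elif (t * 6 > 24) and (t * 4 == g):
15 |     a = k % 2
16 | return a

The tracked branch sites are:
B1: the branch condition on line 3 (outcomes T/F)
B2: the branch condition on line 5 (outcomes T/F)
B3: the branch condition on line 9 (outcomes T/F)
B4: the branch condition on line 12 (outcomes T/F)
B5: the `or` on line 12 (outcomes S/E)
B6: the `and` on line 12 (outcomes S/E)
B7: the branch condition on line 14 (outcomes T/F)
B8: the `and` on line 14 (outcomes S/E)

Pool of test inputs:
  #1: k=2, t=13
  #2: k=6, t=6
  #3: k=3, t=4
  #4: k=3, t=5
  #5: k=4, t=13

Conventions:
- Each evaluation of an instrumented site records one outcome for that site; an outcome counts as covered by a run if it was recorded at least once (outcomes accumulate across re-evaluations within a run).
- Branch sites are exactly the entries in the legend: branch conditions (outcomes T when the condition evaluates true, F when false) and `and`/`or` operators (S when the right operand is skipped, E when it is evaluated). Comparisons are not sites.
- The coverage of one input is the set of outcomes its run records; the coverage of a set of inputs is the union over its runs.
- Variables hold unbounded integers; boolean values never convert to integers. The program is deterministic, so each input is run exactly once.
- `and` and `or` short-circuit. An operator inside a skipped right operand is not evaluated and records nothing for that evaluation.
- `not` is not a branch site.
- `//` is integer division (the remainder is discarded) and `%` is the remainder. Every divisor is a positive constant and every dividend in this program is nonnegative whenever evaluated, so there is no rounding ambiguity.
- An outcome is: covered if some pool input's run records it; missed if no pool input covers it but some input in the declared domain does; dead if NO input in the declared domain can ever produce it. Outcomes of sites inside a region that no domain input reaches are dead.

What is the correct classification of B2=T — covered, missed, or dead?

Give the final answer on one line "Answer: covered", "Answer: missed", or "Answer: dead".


B2=T is recorded by pool input(s) 1, 5 -> covered
Answer: covered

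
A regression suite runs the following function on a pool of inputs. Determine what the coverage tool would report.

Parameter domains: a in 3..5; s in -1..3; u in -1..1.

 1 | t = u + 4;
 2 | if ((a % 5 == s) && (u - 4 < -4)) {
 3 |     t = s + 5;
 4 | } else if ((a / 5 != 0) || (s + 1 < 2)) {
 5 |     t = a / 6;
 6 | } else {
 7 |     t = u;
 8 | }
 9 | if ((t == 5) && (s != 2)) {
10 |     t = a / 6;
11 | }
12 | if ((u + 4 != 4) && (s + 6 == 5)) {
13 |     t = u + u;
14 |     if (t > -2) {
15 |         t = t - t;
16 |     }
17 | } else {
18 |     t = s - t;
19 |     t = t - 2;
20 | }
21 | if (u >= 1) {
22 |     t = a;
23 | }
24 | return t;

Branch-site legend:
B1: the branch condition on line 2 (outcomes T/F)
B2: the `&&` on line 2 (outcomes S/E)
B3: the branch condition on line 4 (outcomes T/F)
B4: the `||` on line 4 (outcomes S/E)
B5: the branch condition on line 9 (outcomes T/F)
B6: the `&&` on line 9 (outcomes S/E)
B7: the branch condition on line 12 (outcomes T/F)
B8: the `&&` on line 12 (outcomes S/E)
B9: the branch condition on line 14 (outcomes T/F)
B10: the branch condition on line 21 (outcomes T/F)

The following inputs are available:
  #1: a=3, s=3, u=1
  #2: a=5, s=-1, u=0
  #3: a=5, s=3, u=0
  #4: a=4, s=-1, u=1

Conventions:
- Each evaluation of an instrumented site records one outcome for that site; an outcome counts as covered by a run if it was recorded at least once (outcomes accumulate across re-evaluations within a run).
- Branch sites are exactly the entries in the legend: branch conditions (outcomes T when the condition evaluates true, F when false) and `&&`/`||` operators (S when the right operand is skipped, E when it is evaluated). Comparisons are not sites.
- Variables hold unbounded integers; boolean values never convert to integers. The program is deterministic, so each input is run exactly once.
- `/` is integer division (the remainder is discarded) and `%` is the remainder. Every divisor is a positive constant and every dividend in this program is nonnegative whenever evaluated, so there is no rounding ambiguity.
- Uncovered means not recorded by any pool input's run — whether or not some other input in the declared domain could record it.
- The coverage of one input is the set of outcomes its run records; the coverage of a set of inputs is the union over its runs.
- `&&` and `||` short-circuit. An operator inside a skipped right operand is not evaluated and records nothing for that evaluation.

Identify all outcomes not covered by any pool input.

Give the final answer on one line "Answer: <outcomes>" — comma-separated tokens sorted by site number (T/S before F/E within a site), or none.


#1 (a=3, s=3, u=1) -> covered: B1=F, B2=E, B3=F, B4=E, B5=F, B6=S, B7=F, B8=E, B10=T
#2 (a=5, s=-1, u=0) -> covered: B1=F, B2=S, B3=T, B4=S, B5=F, B6=S, B7=F, B8=S, B10=F
#3 (a=5, s=3, u=0) -> covered: B1=F, B2=S, B3=T, B4=S, B5=F, B6=S, B7=F, B8=S, B10=F
#4 (a=4, s=-1, u=1) -> covered: B1=F, B2=S, B3=T, B4=E, B5=F, B6=S, B7=T, B8=E, B9=T, B10=T
union over the pool: B1=F, B2=S, B2=E, B3=T, B3=F, B4=S, B4=E, B5=F, B6=S, B7=T, B7=F, B8=S, B8=E, B9=T, B10=T, B10=F
uncovered (4 of 20): B1=T, B5=T, B6=E, B9=F
Answer: B1=T, B5=T, B6=E, B9=F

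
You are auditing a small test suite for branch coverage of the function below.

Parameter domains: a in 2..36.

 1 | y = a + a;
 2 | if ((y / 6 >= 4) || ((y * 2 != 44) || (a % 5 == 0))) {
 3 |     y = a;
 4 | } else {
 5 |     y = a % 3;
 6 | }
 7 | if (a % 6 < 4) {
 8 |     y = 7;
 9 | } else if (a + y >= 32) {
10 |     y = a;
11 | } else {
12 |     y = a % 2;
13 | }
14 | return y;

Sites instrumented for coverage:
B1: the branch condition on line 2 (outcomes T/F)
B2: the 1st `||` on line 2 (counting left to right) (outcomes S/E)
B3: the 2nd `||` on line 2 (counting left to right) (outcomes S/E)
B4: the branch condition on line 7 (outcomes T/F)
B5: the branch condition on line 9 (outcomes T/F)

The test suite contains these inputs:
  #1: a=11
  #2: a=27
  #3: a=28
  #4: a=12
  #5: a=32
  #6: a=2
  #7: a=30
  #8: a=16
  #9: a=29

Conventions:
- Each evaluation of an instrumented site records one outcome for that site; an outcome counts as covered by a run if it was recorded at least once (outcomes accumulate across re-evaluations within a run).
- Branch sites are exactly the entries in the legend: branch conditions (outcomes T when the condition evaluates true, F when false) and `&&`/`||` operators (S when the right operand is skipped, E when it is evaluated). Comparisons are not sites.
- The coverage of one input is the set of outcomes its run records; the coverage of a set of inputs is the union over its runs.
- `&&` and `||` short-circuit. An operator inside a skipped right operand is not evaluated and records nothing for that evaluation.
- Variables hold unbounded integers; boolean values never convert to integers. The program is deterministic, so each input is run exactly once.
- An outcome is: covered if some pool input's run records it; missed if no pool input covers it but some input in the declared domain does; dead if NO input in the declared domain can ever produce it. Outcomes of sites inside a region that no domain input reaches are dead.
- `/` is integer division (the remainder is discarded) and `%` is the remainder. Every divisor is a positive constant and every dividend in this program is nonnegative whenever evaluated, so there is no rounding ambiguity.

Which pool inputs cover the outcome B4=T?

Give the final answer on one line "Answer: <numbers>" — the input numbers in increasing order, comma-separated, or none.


input #1 (a=11): does not produce B4=T
input #2 (a=27): produces B4=T
input #3 (a=28): does not produce B4=T
input #4 (a=12): produces B4=T
input #5 (a=32): produces B4=T
input #6 (a=2): produces B4=T
input #7 (a=30): produces B4=T
input #8 (a=16): does not produce B4=T
input #9 (a=29): does not produce B4=T
Answer: 2, 4, 5, 6, 7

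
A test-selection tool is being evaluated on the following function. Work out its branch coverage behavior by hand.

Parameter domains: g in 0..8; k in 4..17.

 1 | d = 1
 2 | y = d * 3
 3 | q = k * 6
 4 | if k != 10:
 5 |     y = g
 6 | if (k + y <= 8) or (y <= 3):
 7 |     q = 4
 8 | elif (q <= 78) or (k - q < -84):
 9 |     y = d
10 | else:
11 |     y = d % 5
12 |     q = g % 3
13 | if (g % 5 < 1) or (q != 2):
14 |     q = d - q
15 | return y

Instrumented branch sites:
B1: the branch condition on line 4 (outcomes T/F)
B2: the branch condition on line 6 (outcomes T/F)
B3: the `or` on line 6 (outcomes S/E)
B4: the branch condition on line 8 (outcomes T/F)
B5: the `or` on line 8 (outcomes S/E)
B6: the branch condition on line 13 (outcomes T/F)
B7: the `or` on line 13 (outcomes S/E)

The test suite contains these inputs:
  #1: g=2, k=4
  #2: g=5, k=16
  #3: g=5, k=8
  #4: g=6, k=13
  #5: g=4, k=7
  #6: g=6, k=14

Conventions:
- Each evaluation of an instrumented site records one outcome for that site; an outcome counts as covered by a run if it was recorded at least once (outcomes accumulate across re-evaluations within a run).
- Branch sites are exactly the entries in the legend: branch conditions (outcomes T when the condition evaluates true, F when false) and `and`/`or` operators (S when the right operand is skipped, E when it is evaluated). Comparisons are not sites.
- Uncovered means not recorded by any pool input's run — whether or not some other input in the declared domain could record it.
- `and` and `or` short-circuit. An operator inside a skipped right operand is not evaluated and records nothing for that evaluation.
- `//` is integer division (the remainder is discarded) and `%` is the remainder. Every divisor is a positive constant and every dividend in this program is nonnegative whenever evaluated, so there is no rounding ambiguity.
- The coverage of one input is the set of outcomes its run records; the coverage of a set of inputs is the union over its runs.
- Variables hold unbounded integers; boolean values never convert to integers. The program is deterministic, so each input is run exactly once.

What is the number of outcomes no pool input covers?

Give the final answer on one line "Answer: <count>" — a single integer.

test 1 (g=2, k=4) hits B1=T, B2=T, B3=S, B6=T, B7=E
test 2 (g=5, k=16) hits B1=T, B2=F, B3=E, B4=F, B5=E, B6=T, B7=S
test 3 (g=5, k=8) hits B1=T, B2=F, B3=E, B4=T, B5=S, B6=T, B7=S
test 4 (g=6, k=13) hits B1=T, B2=F, B3=E, B4=T, B5=S, B6=T, B7=E
test 5 (g=4, k=7) hits B1=T, B2=F, B3=E, B4=T, B5=S, B6=T, B7=E
test 6 (g=6, k=14) hits B1=T, B2=F, B3=E, B4=F, B5=E, B6=T, B7=E
union over the pool: B1=T, B2=T, B2=F, B3=S, B3=E, B4=T, B4=F, B5=S, B5=E, B6=T, B7=S, B7=E
uncovered (2 of 14): B1=F, B6=F

Answer: 2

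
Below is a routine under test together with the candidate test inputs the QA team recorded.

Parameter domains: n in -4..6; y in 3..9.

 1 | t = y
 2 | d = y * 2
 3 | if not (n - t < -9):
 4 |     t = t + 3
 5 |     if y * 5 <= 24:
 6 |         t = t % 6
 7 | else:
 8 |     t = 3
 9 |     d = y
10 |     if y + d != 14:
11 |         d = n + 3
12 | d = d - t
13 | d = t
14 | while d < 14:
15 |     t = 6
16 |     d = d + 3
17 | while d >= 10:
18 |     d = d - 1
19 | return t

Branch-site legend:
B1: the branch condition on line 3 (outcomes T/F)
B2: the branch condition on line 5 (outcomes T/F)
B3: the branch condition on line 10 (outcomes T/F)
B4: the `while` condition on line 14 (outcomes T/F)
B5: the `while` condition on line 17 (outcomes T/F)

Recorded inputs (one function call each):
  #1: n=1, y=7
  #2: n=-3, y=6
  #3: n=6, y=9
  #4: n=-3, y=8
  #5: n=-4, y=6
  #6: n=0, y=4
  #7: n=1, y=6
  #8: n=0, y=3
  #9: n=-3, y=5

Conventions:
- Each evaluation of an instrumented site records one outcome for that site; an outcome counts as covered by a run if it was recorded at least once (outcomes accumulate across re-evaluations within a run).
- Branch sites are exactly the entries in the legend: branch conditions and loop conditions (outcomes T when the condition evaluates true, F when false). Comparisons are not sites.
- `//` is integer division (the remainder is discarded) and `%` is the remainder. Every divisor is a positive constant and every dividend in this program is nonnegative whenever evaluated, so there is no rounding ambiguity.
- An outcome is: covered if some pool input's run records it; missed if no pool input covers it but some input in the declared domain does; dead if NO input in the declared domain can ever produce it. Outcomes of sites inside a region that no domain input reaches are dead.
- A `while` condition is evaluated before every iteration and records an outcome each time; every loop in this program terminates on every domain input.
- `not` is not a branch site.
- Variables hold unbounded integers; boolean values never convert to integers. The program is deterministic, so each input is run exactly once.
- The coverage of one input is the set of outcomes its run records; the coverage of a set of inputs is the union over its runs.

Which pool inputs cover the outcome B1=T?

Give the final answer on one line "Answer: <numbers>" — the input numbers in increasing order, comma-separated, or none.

input #1 (n=1, y=7): produces B1=T
input #2 (n=-3, y=6): produces B1=T
input #3 (n=6, y=9): produces B1=T
input #4 (n=-3, y=8): does not produce B1=T
input #5 (n=-4, y=6): does not produce B1=T
input #6 (n=0, y=4): produces B1=T
input #7 (n=1, y=6): produces B1=T
input #8 (n=0, y=3): produces B1=T
input #9 (n=-3, y=5): produces B1=T

Answer: 1, 2, 3, 6, 7, 8, 9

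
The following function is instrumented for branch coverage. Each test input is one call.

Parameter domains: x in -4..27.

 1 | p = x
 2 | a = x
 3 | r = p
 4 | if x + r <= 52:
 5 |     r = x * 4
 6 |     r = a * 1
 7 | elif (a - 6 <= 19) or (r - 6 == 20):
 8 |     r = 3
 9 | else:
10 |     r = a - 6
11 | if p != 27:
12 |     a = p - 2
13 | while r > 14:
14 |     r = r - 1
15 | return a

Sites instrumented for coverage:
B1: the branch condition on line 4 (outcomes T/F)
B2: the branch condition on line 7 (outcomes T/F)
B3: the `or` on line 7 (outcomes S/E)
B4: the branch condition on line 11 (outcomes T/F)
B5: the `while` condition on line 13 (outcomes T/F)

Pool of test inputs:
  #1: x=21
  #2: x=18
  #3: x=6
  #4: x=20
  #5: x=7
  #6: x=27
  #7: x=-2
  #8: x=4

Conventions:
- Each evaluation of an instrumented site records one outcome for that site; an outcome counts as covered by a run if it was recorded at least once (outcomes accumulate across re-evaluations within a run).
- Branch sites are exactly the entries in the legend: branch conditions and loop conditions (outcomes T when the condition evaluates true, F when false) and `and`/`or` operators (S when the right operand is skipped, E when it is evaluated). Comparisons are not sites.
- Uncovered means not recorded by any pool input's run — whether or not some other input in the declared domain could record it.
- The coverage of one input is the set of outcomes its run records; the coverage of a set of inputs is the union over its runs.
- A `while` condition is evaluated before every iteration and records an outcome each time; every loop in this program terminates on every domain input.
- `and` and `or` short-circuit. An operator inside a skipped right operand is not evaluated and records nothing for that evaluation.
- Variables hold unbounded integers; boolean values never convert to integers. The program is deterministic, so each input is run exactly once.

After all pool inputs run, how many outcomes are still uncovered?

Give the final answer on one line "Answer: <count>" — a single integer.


run #1 (x=21) runs B1->T, B4->T, B5->T, B5->T, B5->T, B5->T, B5->T, B5->T, B5->T, B5->F; records B1=T, B4=T, B5=T, B5=F
run #2 (x=18) runs B1->T, B4->T, B5->T, B5->T, B5->T, B5->T, B5->F; records B1=T, B4=T, B5=T, B5=F
run #3 (x=6) runs B1->T, B4->T, B5->F; records B1=T, B4=T, B5=F
run #4 (x=20) runs B1->T, B4->T, B5->T, B5->T, B5->T, B5->T, B5->T, B5->T, B5->F; records B1=T, B4=T, B5=T, B5=F
run #5 (x=7) runs B1->T, B4->T, B5->F; records B1=T, B4=T, B5=F
run #6 (x=27) runs B1->F, B3->E, B2->F, B4->F, B5->T, B5->T, B5->T, B5->T, B5->T, B5->T, B5->T, B5->F; records B1=F, B2=F, B3=E, B4=F, B5=T, B5=F
run #7 (x=-2) runs B1->T, B4->T, B5->F; records B1=T, B4=T, B5=F
run #8 (x=4) runs B1->T, B4->T, B5->F; records B1=T, B4=T, B5=F
union over the pool: B1=T, B1=F, B2=F, B3=E, B4=T, B4=F, B5=T, B5=F
uncovered (2 of 10): B2=T, B3=S
Answer: 2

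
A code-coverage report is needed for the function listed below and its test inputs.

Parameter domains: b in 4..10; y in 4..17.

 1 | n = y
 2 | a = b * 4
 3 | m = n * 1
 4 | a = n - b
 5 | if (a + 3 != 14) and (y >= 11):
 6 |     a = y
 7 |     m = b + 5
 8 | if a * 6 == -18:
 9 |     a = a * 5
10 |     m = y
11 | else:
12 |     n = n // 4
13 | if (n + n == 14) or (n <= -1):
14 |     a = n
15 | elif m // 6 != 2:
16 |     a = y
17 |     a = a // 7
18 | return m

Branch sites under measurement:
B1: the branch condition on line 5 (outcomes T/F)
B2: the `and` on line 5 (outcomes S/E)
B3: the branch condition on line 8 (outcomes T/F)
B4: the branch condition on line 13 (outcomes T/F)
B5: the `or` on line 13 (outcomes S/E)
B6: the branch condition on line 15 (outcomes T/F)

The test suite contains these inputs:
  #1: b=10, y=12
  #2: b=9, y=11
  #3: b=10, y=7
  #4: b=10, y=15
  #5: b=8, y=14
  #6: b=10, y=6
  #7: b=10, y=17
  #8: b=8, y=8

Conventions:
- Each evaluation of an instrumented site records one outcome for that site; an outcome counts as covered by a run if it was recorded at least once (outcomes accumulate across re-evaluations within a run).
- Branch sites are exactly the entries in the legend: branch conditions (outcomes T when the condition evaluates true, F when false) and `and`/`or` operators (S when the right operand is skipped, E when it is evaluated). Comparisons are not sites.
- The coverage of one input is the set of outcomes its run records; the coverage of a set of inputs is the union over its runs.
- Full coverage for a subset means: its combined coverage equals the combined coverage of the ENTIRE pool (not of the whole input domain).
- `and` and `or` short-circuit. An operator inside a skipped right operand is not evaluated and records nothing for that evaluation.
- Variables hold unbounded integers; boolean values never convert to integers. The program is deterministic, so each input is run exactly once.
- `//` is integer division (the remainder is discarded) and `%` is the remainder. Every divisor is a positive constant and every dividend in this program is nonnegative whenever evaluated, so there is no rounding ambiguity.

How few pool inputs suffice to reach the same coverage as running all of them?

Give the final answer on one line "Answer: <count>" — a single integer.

test 1 (b=10, y=12) fires B2->E, B1->T, B3->F, B5->E, B4->F, B6->F; hits B1=T, B2=E, B3=F, B4=F, B5=E, B6=F
test 2 (b=9, y=11) fires B2->E, B1->T, B3->F, B5->E, B4->F, B6->F; hits B1=T, B2=E, B3=F, B4=F, B5=E, B6=F
test 3 (b=10, y=7) fires B2->E, B1->F, B3->T, B5->S, B4->T; hits B1=F, B2=E, B3=T, B4=T, B5=S
test 4 (b=10, y=15) fires B2->E, B1->T, B3->F, B5->E, B4->F, B6->F; hits B1=T, B2=E, B3=F, B4=F, B5=E, B6=F
test 5 (b=8, y=14) fires B2->E, B1->T, B3->F, B5->E, B4->F, B6->F; hits B1=T, B2=E, B3=F, B4=F, B5=E, B6=F
test 6 (b=10, y=6) fires B2->E, B1->F, B3->F, B5->E, B4->F, B6->T; hits B1=F, B2=E, B3=F, B4=F, B5=E, B6=T
test 7 (b=10, y=17) fires B2->E, B1->T, B3->F, B5->E, B4->F, B6->F; hits B1=T, B2=E, B3=F, B4=F, B5=E, B6=F
test 8 (b=8, y=8) fires B2->E, B1->F, B3->F, B5->E, B4->F, B6->T; hits B1=F, B2=E, B3=F, B4=F, B5=E, B6=T
together the pool reaches 11 outcomes: B1=T, B1=F, B2=E, B3=T, B3=F, B4=T, B4=F, B5=S, B5=E, B6=T, B6=F
size 1 is not enough: best union over all size-1 subsets is 6/11
size 2 is not enough: best union over all size-2 subsets is 10/11
at size 3, {1, 3, 6} reaches all 11 outcomes; every lexicographically earlier size-3 subset fails

Answer: 3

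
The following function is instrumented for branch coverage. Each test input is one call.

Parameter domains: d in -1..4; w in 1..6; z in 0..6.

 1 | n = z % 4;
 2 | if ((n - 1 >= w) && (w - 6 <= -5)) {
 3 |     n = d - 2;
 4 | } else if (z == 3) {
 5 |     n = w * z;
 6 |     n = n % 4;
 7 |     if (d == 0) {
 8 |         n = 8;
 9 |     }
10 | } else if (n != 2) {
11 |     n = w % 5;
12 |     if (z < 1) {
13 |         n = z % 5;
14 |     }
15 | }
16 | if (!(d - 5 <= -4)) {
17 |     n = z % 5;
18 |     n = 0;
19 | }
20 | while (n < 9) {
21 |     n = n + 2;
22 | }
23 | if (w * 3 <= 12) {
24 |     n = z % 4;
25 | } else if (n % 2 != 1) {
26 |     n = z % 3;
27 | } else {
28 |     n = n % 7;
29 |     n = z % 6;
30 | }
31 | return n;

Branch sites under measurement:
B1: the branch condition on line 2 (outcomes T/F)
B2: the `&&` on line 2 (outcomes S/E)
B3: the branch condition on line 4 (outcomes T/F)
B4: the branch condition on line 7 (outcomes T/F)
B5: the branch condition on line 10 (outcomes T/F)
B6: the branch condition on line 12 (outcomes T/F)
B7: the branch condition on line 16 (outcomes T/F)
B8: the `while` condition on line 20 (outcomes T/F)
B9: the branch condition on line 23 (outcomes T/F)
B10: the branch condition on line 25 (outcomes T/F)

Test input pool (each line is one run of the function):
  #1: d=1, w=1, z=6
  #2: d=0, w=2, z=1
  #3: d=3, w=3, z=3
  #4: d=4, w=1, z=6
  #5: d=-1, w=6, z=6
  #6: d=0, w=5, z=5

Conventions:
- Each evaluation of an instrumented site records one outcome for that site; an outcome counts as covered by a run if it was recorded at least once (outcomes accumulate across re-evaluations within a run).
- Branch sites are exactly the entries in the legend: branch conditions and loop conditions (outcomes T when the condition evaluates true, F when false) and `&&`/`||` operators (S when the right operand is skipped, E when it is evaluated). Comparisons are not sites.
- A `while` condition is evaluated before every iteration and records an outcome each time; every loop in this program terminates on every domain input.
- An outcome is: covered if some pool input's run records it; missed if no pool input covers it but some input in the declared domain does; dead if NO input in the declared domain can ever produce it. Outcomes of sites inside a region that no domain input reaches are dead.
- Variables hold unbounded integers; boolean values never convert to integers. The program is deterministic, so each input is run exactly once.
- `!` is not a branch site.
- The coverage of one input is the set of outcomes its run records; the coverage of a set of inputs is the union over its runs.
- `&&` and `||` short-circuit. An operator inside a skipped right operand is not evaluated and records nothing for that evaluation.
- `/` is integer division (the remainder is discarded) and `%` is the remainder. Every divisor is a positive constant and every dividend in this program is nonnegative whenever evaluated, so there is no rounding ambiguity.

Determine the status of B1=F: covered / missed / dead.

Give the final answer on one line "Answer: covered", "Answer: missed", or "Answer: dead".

B1=F is recorded by pool input(s) 2, 3, 5, 6 -> covered

Answer: covered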